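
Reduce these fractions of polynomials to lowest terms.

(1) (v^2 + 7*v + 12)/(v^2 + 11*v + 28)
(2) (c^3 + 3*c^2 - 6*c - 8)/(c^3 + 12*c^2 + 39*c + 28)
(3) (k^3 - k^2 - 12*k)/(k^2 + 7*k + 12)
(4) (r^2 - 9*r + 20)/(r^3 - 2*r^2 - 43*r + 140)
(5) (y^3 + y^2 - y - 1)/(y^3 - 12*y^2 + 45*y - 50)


(1) = (v + 3)/(v + 7)
(2) = (c - 2)/(c + 7)
(3) = (k^2 - 4*k)/(k + 4)
(4) = 1/(r + 7)
(5) = (y^3 + y^2 - y - 1)/(y^3 - 12*y^2 + 45*y - 50)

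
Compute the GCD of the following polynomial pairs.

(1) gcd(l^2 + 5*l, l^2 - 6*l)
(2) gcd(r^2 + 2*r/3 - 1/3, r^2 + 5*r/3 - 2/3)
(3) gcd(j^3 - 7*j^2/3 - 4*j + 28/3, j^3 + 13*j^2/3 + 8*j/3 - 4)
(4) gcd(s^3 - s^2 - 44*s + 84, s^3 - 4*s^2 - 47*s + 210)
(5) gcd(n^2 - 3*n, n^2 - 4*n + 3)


(1) = gcd(l*(l + 5), l*(l - 6)) = l
(2) = gcd((r - 1/3)*(r + 1), (r - 1/3)*(r + 2)) = r - 1/3
(3) = j + 2
(4) = gcd((s - 6)*(s - 2)*(s + 7), (s - 6)*(s - 5)*(s + 7)) = s^2 + s - 42
(5) = n - 3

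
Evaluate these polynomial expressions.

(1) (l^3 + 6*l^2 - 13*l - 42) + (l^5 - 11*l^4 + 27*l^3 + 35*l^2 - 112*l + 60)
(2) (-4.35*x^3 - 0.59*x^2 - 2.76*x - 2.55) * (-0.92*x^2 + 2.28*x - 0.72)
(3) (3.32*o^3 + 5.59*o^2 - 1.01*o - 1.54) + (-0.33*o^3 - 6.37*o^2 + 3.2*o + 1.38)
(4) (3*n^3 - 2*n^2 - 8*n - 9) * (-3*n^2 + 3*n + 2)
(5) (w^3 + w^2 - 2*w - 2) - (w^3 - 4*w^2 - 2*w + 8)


(1) = l^5 - 11*l^4 + 28*l^3 + 41*l^2 - 125*l + 18
(2) = 4.002*x^5 - 9.3752*x^4 + 4.326*x^3 - 3.522*x^2 - 3.8268*x + 1.836
(3) = 2.99*o^3 - 0.78*o^2 + 2.19*o - 0.16
(4) = -9*n^5 + 15*n^4 + 24*n^3 - n^2 - 43*n - 18
(5) = 5*w^2 - 10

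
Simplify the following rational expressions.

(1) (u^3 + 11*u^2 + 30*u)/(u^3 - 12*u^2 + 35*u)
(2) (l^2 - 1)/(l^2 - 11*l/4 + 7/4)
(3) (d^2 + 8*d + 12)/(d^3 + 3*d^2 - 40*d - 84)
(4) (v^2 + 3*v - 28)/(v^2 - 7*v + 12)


(1) = (u^2 + 11*u + 30)/(u^2 - 12*u + 35)
(2) = (4*l + 4)/(4*l - 7)
(3) = (d + 6)/(d^2 + d - 42)
(4) = (v + 7)/(v - 3)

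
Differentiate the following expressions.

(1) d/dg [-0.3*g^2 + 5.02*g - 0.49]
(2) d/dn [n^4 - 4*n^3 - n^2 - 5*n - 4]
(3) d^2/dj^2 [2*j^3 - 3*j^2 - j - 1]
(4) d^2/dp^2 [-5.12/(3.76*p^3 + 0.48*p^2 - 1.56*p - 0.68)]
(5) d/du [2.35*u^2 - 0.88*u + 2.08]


(1) = 5.02 - 0.6*g
(2) = 4*n^3 - 12*n^2 - 2*n - 5
(3) = 12*j - 6
(4) = ((115.5072*p + 4.9152)*(3.76*p^3 + 0.48*p^2 - 1.56*p - 0.68) - 5.12*(11.28*p^2 + 0.96*p - 1.56)*(22.56*p^2 + 1.92*p - 3.12))/(3.76*p^3 + 0.48*p^2 - 1.56*p - 0.68)^3
(5) = 4.7*u - 0.88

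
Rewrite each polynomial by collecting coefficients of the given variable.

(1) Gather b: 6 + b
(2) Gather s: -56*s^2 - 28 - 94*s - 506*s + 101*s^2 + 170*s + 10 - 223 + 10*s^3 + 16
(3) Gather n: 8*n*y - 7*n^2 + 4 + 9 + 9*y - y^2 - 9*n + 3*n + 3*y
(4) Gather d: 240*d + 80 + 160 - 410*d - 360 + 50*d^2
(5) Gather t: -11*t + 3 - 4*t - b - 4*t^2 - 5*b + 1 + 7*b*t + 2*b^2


(1) = b + 6
(2) = 10*s^3 + 45*s^2 - 430*s - 225
(3) = -7*n^2 + n*(8*y - 6) - y^2 + 12*y + 13
(4) = 50*d^2 - 170*d - 120
(5) = 2*b^2 - 6*b - 4*t^2 + t*(7*b - 15) + 4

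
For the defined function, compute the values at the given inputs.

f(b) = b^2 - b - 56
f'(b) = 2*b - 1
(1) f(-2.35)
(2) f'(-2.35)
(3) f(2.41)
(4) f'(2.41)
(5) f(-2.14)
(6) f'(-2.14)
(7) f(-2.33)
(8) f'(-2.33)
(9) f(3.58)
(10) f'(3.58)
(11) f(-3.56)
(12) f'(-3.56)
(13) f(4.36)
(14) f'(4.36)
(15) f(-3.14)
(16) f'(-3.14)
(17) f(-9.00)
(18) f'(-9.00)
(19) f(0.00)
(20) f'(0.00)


(1) = -48.13
(2) = -5.70
(3) = -52.60
(4) = 3.82
(5) = -49.28
(6) = -5.28
(7) = -48.24
(8) = -5.66
(9) = -46.76
(10) = 6.16
(11) = -39.77
(12) = -8.12
(13) = -41.35
(14) = 7.72
(15) = -43.00
(16) = -7.28
(17) = 34.00
(18) = -19.00
(19) = -56.00
(20) = -1.00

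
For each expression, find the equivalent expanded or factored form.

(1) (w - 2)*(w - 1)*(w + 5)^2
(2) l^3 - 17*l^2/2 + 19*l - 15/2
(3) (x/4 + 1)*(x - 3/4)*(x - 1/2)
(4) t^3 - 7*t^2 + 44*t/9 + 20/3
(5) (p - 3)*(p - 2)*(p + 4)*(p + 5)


(1) = w^4 + 7*w^3 - 3*w^2 - 55*w + 50
(2) = (l - 5)*(l - 3)*(l - 1/2)
(3) = x^3/4 + 11*x^2/16 - 37*x/32 + 3/8
(4) = (t - 6)*(t - 5/3)*(t + 2/3)
(5) = p^4 + 4*p^3 - 19*p^2 - 46*p + 120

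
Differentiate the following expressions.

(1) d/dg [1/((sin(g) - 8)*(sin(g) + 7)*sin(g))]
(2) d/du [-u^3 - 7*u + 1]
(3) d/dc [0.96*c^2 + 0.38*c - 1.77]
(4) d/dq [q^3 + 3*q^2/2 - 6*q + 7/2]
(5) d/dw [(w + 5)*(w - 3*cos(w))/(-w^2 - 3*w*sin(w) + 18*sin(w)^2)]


(1) = (-3*cos(g) + 2/tan(g) + 56*cos(g)/sin(g)^2)/((sin(g) - 8)^2*(sin(g) + 7)^2)
(2) = -3*u^2 - 7
(3) = 1.92*c + 0.38
(4) = 3*q^2 + 3*q - 6
(5) = ((w + 5)*(w - 3*cos(w))*(3*w*cos(w) + 2*w + 3*sin(w) - 18*sin(2*w)) + (-w - (w + 5)*(3*sin(w) + 1) + 3*cos(w))*(w^2 + 3*w*sin(w) - 18*sin(w)^2))/((w - 3*sin(w))^2*(w + 6*sin(w))^2)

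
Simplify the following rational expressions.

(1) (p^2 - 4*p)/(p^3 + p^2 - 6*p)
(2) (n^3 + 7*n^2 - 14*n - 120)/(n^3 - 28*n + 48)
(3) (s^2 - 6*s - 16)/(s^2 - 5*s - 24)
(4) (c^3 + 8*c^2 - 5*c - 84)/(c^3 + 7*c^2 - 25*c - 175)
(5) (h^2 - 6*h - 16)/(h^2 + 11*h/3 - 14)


(1) = (p - 4)/(p^2 + p - 6)
(2) = (n + 5)/(n - 2)
(3) = (s + 2)/(s + 3)
(4) = (c^2 + c - 12)/(c^2 - 25)
(5) = (3*h^2 - 18*h - 48)/(3*h^2 + 11*h - 42)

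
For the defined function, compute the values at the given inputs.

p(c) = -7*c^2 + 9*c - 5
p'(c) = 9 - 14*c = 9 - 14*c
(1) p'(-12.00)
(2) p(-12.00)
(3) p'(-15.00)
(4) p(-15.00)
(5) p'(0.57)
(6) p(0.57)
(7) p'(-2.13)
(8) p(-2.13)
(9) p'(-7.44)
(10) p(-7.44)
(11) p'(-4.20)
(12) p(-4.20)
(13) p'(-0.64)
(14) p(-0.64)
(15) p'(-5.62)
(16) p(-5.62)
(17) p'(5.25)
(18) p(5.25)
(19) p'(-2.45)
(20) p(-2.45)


(1) = 177.00
(2) = -1121.00
(3) = 219.00
(4) = -1715.00
(5) = 1.02
(6) = -2.14
(7) = 38.82
(8) = -55.93
(9) = 113.16
(10) = -459.44
(11) = 67.80
(12) = -166.28
(13) = 17.96
(14) = -13.63
(15) = 87.68
(16) = -276.67
(17) = -64.50
(18) = -150.69
(19) = 43.30
(20) = -69.07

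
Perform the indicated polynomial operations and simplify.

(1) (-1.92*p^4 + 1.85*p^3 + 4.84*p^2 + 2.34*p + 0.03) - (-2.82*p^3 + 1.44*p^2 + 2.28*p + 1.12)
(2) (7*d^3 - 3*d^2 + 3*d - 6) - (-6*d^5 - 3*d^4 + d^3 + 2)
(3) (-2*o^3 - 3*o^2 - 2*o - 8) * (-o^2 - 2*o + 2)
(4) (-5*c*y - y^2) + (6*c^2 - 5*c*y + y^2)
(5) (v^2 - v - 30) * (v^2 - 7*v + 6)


(1) = -1.92*p^4 + 4.67*p^3 + 3.4*p^2 + 0.06*p - 1.09
(2) = 6*d^5 + 3*d^4 + 6*d^3 - 3*d^2 + 3*d - 8
(3) = 2*o^5 + 7*o^4 + 4*o^3 + 6*o^2 + 12*o - 16
(4) = 6*c^2 - 10*c*y
(5) = v^4 - 8*v^3 - 17*v^2 + 204*v - 180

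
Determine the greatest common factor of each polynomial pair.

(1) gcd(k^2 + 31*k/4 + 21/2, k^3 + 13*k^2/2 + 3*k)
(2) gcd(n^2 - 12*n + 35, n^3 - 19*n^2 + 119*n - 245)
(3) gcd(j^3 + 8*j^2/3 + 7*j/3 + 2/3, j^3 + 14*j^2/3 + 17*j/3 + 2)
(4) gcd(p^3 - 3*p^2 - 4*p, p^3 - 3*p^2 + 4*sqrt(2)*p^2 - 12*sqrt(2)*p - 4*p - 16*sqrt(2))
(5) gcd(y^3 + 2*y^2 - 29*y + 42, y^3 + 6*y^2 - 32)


(1) = k + 6
(2) = gcd((n - 7)*(n - 5), (n - 7)^2*(n - 5)) = n^2 - 12*n + 35
(3) = j^2 + 5*j/3 + 2/3
(4) = gcd(p*(p - 4)*(p + 1), (p - 4)*(p + 1)*(p + 4*sqrt(2))) = p^2 - 3*p - 4
(5) = y - 2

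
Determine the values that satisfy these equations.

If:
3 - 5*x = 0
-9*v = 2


Then:
v = -2/9
x = 3/5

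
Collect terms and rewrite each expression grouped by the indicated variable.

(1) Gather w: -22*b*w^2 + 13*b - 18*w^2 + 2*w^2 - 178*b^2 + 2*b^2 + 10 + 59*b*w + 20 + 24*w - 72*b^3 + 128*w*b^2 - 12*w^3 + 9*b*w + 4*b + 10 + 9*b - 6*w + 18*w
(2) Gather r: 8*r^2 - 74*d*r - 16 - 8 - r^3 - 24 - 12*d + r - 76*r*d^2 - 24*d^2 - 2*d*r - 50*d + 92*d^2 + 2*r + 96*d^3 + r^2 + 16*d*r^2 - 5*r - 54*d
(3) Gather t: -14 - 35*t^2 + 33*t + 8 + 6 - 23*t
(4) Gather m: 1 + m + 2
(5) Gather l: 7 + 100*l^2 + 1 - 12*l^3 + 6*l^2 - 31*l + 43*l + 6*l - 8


(1) = -72*b^3 - 176*b^2 + 26*b - 12*w^3 + w^2*(-22*b - 16) + w*(128*b^2 + 68*b + 36) + 40
(2) = 96*d^3 + 68*d^2 - 116*d - r^3 + r^2*(16*d + 9) + r*(-76*d^2 - 76*d - 2) - 48
(3) = -35*t^2 + 10*t
(4) = m + 3
(5) = -12*l^3 + 106*l^2 + 18*l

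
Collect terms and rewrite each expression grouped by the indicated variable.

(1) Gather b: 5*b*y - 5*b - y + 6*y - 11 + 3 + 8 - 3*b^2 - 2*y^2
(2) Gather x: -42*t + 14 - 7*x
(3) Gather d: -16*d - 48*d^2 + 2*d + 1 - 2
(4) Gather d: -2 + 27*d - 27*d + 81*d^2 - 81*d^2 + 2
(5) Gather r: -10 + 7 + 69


(1) = -3*b^2 + b*(5*y - 5) - 2*y^2 + 5*y
(2) = -42*t - 7*x + 14
(3) = -48*d^2 - 14*d - 1
(4) = 0
(5) = 66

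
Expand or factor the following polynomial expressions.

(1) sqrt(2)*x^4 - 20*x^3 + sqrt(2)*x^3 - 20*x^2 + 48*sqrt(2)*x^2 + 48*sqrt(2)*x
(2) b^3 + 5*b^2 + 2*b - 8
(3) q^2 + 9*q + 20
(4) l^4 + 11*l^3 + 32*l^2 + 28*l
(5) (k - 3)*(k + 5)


(1) = x*(x - 6*sqrt(2))*(x - 4*sqrt(2))*(sqrt(2)*x + sqrt(2))
(2) = (b - 1)*(b + 2)*(b + 4)
(3) = (q + 4)*(q + 5)
(4) = l*(l + 2)^2*(l + 7)
(5) = k^2 + 2*k - 15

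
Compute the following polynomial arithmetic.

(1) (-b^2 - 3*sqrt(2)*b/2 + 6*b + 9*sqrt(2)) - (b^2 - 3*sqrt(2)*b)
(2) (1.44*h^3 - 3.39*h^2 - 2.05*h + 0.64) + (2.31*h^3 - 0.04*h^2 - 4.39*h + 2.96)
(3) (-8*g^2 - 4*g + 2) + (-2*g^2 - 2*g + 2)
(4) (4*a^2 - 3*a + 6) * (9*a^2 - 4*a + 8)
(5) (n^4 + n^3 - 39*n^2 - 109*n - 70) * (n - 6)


(1) = -2*b^2 + 3*sqrt(2)*b/2 + 6*b + 9*sqrt(2)
(2) = 3.75*h^3 - 3.43*h^2 - 6.44*h + 3.6
(3) = -10*g^2 - 6*g + 4
(4) = 36*a^4 - 43*a^3 + 98*a^2 - 48*a + 48
(5) = n^5 - 5*n^4 - 45*n^3 + 125*n^2 + 584*n + 420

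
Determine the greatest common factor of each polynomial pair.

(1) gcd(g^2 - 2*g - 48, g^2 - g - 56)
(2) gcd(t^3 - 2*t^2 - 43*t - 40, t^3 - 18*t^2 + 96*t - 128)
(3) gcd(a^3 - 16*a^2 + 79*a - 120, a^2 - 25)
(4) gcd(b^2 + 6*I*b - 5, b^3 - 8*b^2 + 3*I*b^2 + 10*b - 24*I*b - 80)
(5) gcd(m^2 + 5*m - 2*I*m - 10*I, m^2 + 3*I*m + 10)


(1) = g - 8
(2) = gcd((t - 8)*(t + 1)*(t + 5), (t - 8)^2*(t - 2)) = t - 8
(3) = gcd((a - 8)*(a - 5)*(a - 3), (a - 5)*(a + 5)) = a - 5
(4) = gcd((b + I)*(b + 5*I), (b - 8)*(b - 2*I)*(b + 5*I)) = b + 5*I
(5) = m - 2*I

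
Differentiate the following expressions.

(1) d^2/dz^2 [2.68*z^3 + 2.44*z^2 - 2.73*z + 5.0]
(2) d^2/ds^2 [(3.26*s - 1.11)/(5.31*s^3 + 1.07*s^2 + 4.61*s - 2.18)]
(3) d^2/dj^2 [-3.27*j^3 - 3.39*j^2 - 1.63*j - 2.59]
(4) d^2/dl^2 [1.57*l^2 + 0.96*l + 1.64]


(1) = 16.08*z + 4.88
(2) = (551.515716*s^5 - 264.438*s^4 - 253.045976*s^3 + 282.189456*s^2 - 64.320954*s + 13.166662)/(149.721291*s^9 + 90.509481*s^8 + 408.19032*s^7 - 26.021629*s^6 + 280.063284*s^5 - 259.455033*s^4 + 109.158197*s^3 - 123.73353*s^2 + 65.725692*s - 10.360232)
(3) = -19.62*j - 6.78
(4) = 3.14000000000000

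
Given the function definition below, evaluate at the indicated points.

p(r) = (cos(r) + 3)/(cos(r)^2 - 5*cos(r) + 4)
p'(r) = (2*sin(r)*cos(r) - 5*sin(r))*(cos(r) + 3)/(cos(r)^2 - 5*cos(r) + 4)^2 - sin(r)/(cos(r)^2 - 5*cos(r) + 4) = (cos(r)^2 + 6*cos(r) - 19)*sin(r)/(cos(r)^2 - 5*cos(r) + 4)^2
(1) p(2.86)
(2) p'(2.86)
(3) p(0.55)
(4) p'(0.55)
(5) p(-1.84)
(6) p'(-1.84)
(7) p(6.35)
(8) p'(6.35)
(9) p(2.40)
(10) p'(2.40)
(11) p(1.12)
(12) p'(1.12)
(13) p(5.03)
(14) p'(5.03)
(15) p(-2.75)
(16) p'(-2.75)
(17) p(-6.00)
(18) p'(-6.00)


(1) = 0.21
(2) = -0.07
(3) = 8.30
(4) = -31.92
(5) = 0.51
(6) = 0.68
(7) = 596.79
(8) = -17880.61
(9) = 0.27
(10) = -0.23
(11) = 1.71
(12) = -3.60
(13) = 1.31
(14) = 2.52
(15) = 0.22
(16) = 0.10
(17) = 32.71
(18) = -234.77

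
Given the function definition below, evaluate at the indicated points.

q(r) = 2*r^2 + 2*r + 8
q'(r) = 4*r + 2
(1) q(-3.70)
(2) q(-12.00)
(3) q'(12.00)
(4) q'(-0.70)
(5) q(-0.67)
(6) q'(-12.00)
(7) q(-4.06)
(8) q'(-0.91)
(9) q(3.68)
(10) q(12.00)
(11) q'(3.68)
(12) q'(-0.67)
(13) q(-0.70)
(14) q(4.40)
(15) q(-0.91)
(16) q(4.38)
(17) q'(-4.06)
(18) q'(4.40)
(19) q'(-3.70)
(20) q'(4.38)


(1) = 27.98
(2) = 272.00
(3) = 50.00
(4) = -0.80
(5) = 7.56
(6) = -46.00
(7) = 32.85
(8) = -1.64
(9) = 42.44
(10) = 320.00
(11) = 16.72
(12) = -0.68
(13) = 7.58
(14) = 55.52
(15) = 7.84
(16) = 55.13
(17) = -14.24
(18) = 19.60
(19) = -12.80
(20) = 19.52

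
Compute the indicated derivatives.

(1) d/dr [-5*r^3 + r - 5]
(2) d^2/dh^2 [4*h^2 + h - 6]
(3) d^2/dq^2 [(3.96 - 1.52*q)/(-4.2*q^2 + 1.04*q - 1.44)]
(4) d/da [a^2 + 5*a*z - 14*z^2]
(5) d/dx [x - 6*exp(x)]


(1) = 1 - 15*r^2
(2) = 8
(3) = ((36.4256 - 38.304*q)*(4.2*q^2 - 1.04*q + 1.44) + (1.52*q - 3.96)*(8.4*q - 1.04)*(16.8*q - 2.08))/(4.2*q^2 - 1.04*q + 1.44)^3
(4) = 2*a + 5*z
(5) = 1 - 6*exp(x)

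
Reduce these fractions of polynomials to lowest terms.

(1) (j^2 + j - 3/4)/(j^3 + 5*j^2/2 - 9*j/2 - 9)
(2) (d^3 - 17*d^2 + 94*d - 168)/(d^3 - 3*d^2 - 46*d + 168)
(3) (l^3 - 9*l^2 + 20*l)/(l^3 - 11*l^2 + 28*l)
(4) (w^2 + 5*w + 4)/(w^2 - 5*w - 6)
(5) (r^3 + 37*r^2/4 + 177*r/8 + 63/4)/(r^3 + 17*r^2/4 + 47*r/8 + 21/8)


(1) = (2*j - 1)/(2*j^2 + 2*j - 12)
(2) = (d - 7)/(d + 7)
(3) = (l - 5)/(l - 7)
(4) = (w + 4)/(w - 6)
(5) = (r + 6)/(r + 1)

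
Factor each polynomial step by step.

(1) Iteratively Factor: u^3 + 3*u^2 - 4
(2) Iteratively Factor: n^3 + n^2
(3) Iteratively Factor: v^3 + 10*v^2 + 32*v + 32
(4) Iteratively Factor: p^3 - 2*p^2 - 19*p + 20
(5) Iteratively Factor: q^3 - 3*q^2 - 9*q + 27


(1) = (u - 1)*(u^2 + 4*u + 4) = (u - 1)*(u + 2)*(u + 2)
(2) = (n)*(n^2 + n) = n^2*(n + 1)
(3) = (v + 4)*(v^2 + 6*v + 8) = (v + 4)^2*(v + 2)
(4) = (p - 5)*(p^2 + 3*p - 4) = (p - 5)*(p - 1)*(p + 4)
(5) = (q - 3)*(q^2 - 9) = (q - 3)*(q + 3)*(q - 3)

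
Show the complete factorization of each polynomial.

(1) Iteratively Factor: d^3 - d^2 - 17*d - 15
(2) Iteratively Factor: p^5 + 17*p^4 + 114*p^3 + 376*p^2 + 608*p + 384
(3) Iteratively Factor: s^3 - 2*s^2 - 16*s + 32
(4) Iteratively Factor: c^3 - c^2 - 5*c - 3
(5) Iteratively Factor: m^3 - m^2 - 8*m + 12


(1) = (d + 3)*(d^2 - 4*d - 5) = (d - 5)*(d + 3)*(d + 1)
(2) = (p + 3)*(p^4 + 14*p^3 + 72*p^2 + 160*p + 128) = (p + 3)*(p + 4)*(p^3 + 10*p^2 + 32*p + 32) = (p + 3)*(p + 4)^2*(p^2 + 6*p + 8) = (p + 2)*(p + 3)*(p + 4)^2*(p + 4)
(3) = (s - 4)*(s^2 + 2*s - 8) = (s - 4)*(s + 4)*(s - 2)
(4) = (c + 1)*(c^2 - 2*c - 3) = (c + 1)^2*(c - 3)
(5) = (m + 3)*(m^2 - 4*m + 4) = (m - 2)*(m + 3)*(m - 2)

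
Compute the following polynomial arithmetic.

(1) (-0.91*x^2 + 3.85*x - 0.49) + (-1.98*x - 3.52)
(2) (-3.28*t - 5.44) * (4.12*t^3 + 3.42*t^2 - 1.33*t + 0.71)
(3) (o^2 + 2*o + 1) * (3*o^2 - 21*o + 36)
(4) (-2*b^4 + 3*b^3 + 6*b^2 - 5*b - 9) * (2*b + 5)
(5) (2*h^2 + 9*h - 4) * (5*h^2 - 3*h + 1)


(1) = -0.91*x^2 + 1.87*x - 4.01
(2) = -13.5136*t^4 - 33.6304*t^3 - 14.2424*t^2 + 4.9064*t - 3.8624
(3) = 3*o^4 - 15*o^3 - 3*o^2 + 51*o + 36
(4) = -4*b^5 - 4*b^4 + 27*b^3 + 20*b^2 - 43*b - 45
(5) = 10*h^4 + 39*h^3 - 45*h^2 + 21*h - 4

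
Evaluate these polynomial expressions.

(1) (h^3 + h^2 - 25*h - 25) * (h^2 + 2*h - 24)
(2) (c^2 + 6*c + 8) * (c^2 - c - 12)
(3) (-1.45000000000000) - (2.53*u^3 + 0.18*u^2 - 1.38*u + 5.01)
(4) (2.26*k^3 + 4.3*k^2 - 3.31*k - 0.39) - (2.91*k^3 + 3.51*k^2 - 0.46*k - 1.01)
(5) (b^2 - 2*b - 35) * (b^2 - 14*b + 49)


(1) = h^5 + 3*h^4 - 47*h^3 - 99*h^2 + 550*h + 600
(2) = c^4 + 5*c^3 - 10*c^2 - 80*c - 96
(3) = -2.53*u^3 - 0.18*u^2 + 1.38*u - 6.46
(4) = -0.65*k^3 + 0.79*k^2 - 2.85*k + 0.62
(5) = b^4 - 16*b^3 + 42*b^2 + 392*b - 1715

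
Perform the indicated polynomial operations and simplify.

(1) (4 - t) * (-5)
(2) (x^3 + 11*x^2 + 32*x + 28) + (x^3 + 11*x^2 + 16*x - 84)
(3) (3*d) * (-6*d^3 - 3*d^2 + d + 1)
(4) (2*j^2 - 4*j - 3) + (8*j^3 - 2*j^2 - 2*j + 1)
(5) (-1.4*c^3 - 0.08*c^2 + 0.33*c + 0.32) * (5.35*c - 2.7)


(1) = 5*t - 20
(2) = 2*x^3 + 22*x^2 + 48*x - 56
(3) = -18*d^4 - 9*d^3 + 3*d^2 + 3*d
(4) = 8*j^3 - 6*j - 2
(5) = -7.49*c^4 + 3.352*c^3 + 1.9815*c^2 + 0.821*c - 0.864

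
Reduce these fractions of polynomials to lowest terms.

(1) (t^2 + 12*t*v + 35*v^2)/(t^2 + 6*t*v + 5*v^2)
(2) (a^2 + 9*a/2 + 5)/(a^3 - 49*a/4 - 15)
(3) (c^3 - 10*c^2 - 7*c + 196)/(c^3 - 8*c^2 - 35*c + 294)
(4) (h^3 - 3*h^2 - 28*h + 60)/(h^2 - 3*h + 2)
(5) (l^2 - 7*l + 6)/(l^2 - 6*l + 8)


(1) = (t + 7*v)/(t + v)
(2) = (2*a + 4)/(2*a^2 - 5*a - 12)
(3) = (c + 4)/(c + 6)
(4) = (h^2 - h - 30)/(h - 1)
(5) = (l^2 - 7*l + 6)/(l^2 - 6*l + 8)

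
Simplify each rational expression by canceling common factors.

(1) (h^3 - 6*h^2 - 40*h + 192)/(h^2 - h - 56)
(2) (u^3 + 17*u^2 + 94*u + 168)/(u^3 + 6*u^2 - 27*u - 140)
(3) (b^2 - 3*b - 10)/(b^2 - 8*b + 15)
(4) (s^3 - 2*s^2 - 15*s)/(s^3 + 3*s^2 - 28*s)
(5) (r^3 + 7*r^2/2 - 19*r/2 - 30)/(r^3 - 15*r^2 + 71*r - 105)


(1) = (h^2 + 2*h - 24)/(h + 7)
(2) = (u + 6)/(u - 5)
(3) = (b + 2)/(b - 3)
(4) = (s^2 - 2*s - 15)/(s^2 + 3*s - 28)
(5) = (2*r^2 + 13*r + 20)/(2*r^2 - 24*r + 70)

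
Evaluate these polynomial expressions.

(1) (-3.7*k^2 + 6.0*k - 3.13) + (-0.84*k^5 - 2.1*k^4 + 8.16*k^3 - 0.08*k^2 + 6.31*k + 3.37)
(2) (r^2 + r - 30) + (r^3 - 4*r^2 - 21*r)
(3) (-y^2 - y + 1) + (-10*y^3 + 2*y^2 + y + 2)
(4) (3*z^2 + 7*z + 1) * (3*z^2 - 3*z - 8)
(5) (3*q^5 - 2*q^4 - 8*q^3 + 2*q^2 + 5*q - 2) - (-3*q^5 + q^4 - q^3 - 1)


(1) = -0.84*k^5 - 2.1*k^4 + 8.16*k^3 - 3.78*k^2 + 12.31*k + 0.24
(2) = r^3 - 3*r^2 - 20*r - 30
(3) = -10*y^3 + y^2 + 3
(4) = 9*z^4 + 12*z^3 - 42*z^2 - 59*z - 8
(5) = 6*q^5 - 3*q^4 - 7*q^3 + 2*q^2 + 5*q - 1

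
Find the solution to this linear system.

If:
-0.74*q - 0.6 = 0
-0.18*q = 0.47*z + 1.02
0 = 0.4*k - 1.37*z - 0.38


Then:
k = -5.42
q = -0.81
z = -1.86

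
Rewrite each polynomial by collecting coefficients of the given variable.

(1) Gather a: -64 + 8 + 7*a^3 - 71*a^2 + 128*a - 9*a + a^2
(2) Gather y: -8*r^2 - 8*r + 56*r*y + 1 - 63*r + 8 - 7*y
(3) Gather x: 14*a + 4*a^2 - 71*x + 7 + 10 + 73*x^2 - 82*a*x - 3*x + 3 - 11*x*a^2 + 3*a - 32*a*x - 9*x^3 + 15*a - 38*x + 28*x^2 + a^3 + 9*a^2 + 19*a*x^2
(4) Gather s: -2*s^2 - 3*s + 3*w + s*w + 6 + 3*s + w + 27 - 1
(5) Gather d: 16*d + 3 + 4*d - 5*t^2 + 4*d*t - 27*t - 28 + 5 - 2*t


(1) = 7*a^3 - 70*a^2 + 119*a - 56
(2) = -8*r^2 - 71*r + y*(56*r - 7) + 9
(3) = a^3 + 13*a^2 + 32*a - 9*x^3 + x^2*(19*a + 101) + x*(-11*a^2 - 114*a - 112) + 20
(4) = -2*s^2 + s*w + 4*w + 32
(5) = d*(4*t + 20) - 5*t^2 - 29*t - 20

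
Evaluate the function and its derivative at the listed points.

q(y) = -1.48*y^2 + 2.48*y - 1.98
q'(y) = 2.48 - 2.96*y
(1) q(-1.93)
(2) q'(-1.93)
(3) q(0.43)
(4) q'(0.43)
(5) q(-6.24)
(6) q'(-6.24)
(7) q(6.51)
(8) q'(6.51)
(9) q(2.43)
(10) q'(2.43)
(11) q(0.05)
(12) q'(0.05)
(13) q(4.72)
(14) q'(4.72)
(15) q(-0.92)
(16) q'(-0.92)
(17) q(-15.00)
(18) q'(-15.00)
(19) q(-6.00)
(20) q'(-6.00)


(1) = -12.28
(2) = 8.19
(3) = -1.19
(4) = 1.21
(5) = -75.08
(6) = 20.95
(7) = -48.56
(8) = -16.79
(9) = -4.69
(10) = -4.71
(11) = -1.86
(12) = 2.33
(13) = -23.25
(14) = -11.49
(15) = -5.51
(16) = 5.20
(17) = -372.18
(18) = 46.88
(19) = -70.14
(20) = 20.24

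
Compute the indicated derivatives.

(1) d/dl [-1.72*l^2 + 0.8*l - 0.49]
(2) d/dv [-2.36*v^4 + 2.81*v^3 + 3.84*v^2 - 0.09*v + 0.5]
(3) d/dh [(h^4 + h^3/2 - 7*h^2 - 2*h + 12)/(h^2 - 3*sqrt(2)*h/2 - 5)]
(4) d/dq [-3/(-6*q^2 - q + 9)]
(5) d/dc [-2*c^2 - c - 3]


(1) = 0.8 - 3.44*l
(2) = -9.44*v^3 + 8.43*v^2 + 7.68*v - 0.09
(3) = (-(4*h - 3*sqrt(2))*(2*h^4 + h^3 - 14*h^2 - 4*h + 24) + (-2*h^2 + 3*sqrt(2)*h + 10)*(-8*h^3 - 3*h^2 + 28*h + 4))/(-2*h^2 + 3*sqrt(2)*h + 10)^2
(4) = 3*(-12*q - 1)/(6*q^2 + q - 9)^2
(5) = -4*c - 1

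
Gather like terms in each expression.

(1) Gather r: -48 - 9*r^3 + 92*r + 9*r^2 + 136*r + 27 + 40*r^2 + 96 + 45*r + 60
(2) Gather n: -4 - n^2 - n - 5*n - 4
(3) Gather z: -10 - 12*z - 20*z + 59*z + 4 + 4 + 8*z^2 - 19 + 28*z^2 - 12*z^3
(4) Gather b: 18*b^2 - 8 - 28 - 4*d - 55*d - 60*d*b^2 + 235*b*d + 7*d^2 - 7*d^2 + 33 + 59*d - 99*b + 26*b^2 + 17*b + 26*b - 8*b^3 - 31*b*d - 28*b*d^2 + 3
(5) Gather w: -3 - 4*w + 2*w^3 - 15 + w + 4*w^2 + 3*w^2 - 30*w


(1) = -9*r^3 + 49*r^2 + 273*r + 135
(2) = -n^2 - 6*n - 8
(3) = -12*z^3 + 36*z^2 + 27*z - 21
(4) = -8*b^3 + b^2*(44 - 60*d) + b*(-28*d^2 + 204*d - 56)
(5) = 2*w^3 + 7*w^2 - 33*w - 18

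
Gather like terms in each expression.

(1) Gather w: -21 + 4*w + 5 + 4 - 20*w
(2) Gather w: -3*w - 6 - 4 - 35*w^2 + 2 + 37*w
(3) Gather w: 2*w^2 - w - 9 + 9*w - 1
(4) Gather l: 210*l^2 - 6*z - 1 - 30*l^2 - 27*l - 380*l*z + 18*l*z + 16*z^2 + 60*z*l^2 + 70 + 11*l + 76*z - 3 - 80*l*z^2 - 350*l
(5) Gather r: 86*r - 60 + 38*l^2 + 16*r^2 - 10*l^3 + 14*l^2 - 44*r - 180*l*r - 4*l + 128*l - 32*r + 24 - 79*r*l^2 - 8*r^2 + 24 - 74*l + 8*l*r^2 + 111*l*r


(1) = -16*w - 12
(2) = -35*w^2 + 34*w - 8
(3) = 2*w^2 + 8*w - 10
(4) = l^2*(60*z + 180) + l*(-80*z^2 - 362*z - 366) + 16*z^2 + 70*z + 66
(5) = -10*l^3 + 52*l^2 + 50*l + r^2*(8*l + 8) + r*(-79*l^2 - 69*l + 10) - 12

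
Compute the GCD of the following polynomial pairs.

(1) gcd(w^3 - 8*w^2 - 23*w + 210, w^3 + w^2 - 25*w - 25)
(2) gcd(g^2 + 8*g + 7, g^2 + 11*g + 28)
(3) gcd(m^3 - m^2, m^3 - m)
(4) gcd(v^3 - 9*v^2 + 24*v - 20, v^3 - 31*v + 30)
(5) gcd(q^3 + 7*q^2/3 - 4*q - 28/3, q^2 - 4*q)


(1) = w + 5
(2) = gcd((g + 1)*(g + 7), (g + 4)*(g + 7)) = g + 7
(3) = gcd(m^2*(m - 1), m*(m - 1)*(m + 1)) = m^2 - m
(4) = gcd((v - 5)*(v - 2)^2, (v - 5)*(v - 1)*(v + 6)) = v - 5
(5) = gcd((q - 2)*(q + 2)*(q + 7/3), q*(q - 4)) = 1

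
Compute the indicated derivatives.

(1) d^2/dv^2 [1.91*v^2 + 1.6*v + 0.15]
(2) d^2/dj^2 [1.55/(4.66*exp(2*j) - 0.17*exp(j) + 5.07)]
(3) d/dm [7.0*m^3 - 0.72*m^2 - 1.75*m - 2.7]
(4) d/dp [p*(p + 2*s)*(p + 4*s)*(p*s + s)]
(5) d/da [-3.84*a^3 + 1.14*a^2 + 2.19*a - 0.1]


(1) = 3.82000000000000
(2) = ((0.2635 - 28.892*exp(j))*(4.66*exp(2*j) - 0.17*exp(j) + 5.07) + 1.55*(9.32*exp(j) - 0.17)*(18.64*exp(j) - 0.34)*exp(j))*exp(j)/(4.66*exp(2*j) - 0.17*exp(j) + 5.07)^3
(3) = 21.0*m^2 - 1.44*m - 1.75
(4) = s*(4*p^3 + 18*p^2*s + 3*p^2 + 16*p*s^2 + 12*p*s + 8*s^2)
(5) = -11.52*a^2 + 2.28*a + 2.19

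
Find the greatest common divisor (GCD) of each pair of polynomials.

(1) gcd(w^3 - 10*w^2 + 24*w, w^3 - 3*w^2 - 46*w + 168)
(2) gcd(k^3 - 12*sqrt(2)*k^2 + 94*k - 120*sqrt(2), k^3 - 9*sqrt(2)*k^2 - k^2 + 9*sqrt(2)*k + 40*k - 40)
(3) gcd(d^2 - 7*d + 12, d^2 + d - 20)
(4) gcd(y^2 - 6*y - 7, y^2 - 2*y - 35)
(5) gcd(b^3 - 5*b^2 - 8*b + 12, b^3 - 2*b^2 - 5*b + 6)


(1) = gcd(w*(w - 6)*(w - 4), (w - 6)*(w - 4)*(w + 7)) = w^2 - 10*w + 24
(2) = k^2 - 9*sqrt(2)*k + 40
(3) = gcd((d - 4)*(d - 3), (d - 4)*(d + 5)) = d - 4
(4) = y - 7
(5) = b^2 + b - 2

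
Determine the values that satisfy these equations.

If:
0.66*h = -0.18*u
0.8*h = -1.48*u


Then:
h = 0.00
u = 0.00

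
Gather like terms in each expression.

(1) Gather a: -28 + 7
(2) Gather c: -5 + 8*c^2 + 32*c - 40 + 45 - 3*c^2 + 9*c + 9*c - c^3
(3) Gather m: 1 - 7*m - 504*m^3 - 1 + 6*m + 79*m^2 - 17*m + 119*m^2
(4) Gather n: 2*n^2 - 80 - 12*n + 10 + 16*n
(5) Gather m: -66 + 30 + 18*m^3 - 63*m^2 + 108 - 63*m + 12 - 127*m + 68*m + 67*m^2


(1) = -21
(2) = -c^3 + 5*c^2 + 50*c
(3) = -504*m^3 + 198*m^2 - 18*m
(4) = 2*n^2 + 4*n - 70
(5) = 18*m^3 + 4*m^2 - 122*m + 84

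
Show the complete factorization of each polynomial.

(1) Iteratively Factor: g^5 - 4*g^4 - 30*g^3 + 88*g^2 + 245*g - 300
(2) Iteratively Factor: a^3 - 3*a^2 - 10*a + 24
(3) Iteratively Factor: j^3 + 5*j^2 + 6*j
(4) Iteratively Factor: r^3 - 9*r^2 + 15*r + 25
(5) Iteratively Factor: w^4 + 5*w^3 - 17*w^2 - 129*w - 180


(1) = (g - 5)*(g^4 + g^3 - 25*g^2 - 37*g + 60) = (g - 5)^2*(g^3 + 6*g^2 + 5*g - 12) = (g - 5)^2*(g - 1)*(g^2 + 7*g + 12) = (g - 5)^2*(g - 1)*(g + 4)*(g + 3)
(2) = (a + 3)*(a^2 - 6*a + 8) = (a - 4)*(a + 3)*(a - 2)
(3) = (j)*(j^2 + 5*j + 6) = j*(j + 2)*(j + 3)
(4) = (r + 1)*(r^2 - 10*r + 25) = (r - 5)*(r + 1)*(r - 5)
(5) = (w + 4)*(w^3 + w^2 - 21*w - 45) = (w - 5)*(w + 4)*(w^2 + 6*w + 9) = (w - 5)*(w + 3)*(w + 4)*(w + 3)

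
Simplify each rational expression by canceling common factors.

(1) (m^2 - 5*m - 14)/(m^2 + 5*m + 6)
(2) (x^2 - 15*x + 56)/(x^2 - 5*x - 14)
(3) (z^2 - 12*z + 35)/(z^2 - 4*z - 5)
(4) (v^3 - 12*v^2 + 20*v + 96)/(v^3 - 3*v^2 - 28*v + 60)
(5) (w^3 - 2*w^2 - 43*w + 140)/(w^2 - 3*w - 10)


(1) = (m - 7)/(m + 3)
(2) = (x - 8)/(x + 2)
(3) = (z - 7)/(z + 1)
(4) = (v^2 - 6*v - 16)/(v^2 + 3*v - 10)
(5) = (w^2 + 3*w - 28)/(w + 2)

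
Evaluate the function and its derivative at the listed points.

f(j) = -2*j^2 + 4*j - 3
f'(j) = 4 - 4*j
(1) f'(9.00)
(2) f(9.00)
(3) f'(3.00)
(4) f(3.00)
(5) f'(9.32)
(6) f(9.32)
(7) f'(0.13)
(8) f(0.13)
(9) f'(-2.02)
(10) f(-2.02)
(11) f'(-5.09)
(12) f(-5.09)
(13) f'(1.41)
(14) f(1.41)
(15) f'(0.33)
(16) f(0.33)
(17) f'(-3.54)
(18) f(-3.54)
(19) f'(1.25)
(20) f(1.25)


(1) = -32.00
(2) = -129.00
(3) = -8.00
(4) = -9.00
(5) = -33.28
(6) = -139.44
(7) = 3.48
(8) = -2.51
(9) = 12.08
(10) = -19.24
(11) = 24.36
(12) = -75.18
(13) = -1.64
(14) = -1.34
(15) = 2.68
(16) = -1.90
(17) = 18.16
(18) = -42.22
(19) = -1.00
(20) = -1.12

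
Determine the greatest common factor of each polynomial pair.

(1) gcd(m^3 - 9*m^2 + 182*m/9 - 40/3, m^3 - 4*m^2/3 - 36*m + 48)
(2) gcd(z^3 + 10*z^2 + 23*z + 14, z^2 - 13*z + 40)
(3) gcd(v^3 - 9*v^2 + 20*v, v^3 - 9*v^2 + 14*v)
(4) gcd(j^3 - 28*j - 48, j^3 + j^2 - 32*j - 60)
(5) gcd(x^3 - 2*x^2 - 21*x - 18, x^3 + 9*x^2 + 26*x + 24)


(1) = m^2 - 22*m/3 + 8
(2) = 1
(3) = gcd(v*(v - 5)*(v - 4), v*(v - 7)*(v - 2)) = v
(4) = gcd((j - 6)*(j + 2)*(j + 4), (j - 6)*(j + 2)*(j + 5)) = j^2 - 4*j - 12
(5) = gcd((x - 6)*(x + 1)*(x + 3), (x + 2)*(x + 3)*(x + 4)) = x + 3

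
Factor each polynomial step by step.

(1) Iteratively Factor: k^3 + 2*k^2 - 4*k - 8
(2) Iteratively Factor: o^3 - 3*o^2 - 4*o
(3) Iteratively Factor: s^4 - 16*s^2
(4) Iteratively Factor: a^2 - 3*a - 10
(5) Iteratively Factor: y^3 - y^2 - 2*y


(1) = (k - 2)*(k^2 + 4*k + 4) = (k - 2)*(k + 2)*(k + 2)
(2) = (o - 4)*(o^2 + o) = (o - 4)*(o + 1)*(o)
(3) = (s - 4)*(s^3 + 4*s^2) = s*(s - 4)*(s^2 + 4*s) = s^2*(s - 4)*(s + 4)
(4) = (a + 2)*(a - 5)
(5) = (y - 2)*(y^2 + y) = y*(y - 2)*(y + 1)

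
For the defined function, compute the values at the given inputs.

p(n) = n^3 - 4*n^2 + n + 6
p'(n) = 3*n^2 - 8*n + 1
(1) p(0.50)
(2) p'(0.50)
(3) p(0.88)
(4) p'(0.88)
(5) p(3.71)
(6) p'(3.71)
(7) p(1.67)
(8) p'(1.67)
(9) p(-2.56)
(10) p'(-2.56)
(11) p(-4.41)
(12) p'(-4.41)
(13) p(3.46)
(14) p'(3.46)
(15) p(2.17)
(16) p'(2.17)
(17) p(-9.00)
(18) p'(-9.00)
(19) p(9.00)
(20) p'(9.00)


(1) = 5.62
(2) = -2.25
(3) = 4.46
(4) = -3.72
(5) = 5.72
(6) = 12.61
(7) = 1.17
(8) = -3.99
(9) = -39.55
(10) = 41.14
(11) = -161.97
(12) = 94.62
(13) = 3.00
(14) = 9.23
(15) = -0.45
(16) = -2.23
(17) = -1056.00
(18) = 316.00
(19) = 420.00
(20) = 172.00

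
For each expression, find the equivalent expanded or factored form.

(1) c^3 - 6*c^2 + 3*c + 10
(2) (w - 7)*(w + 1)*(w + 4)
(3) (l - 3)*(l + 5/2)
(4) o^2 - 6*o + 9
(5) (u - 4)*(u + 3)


(1) = (c - 5)*(c - 2)*(c + 1)
(2) = w^3 - 2*w^2 - 31*w - 28
(3) = l^2 - l/2 - 15/2
(4) = (o - 3)^2
(5) = u^2 - u - 12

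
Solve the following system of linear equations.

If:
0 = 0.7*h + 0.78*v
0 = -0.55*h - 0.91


Then:
h = -1.65
v = 1.48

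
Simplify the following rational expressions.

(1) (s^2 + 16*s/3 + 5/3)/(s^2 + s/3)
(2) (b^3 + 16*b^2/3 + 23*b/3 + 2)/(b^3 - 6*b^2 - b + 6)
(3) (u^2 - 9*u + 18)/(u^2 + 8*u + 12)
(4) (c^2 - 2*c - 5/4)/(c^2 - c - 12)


(1) = (s + 5)/s
(2) = (3*b^3 + 16*b^2 + 23*b + 6)/(3*b^3 - 18*b^2 - 3*b + 18)
(3) = (u^2 - 9*u + 18)/(u^2 + 8*u + 12)
(4) = (4*c^2 - 8*c - 5)/(4*c^2 - 4*c - 48)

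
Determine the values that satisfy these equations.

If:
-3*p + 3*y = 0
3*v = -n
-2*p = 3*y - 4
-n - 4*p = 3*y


Then:
n = -28/5
p = 4/5
v = 28/15
y = 4/5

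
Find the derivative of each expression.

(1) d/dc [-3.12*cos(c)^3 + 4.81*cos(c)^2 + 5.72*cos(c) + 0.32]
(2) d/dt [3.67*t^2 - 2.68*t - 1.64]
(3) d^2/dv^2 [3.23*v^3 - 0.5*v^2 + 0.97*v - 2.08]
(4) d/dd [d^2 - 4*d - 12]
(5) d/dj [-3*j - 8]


(1) = (9.36*cos(c)^2 - 9.62*cos(c) - 5.72)*sin(c)
(2) = 7.34*t - 2.68
(3) = 19.38*v - 1.0
(4) = 2*d - 4
(5) = -3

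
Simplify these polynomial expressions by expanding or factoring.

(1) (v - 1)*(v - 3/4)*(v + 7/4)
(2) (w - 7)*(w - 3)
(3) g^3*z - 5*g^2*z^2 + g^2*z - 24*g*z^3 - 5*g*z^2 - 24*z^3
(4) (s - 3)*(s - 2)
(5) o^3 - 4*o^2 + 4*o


(1) = v^3 - 37*v/16 + 21/16
(2) = w^2 - 10*w + 21
(3) = (g - 8*z)*(g + 3*z)*(g*z + z)
(4) = s^2 - 5*s + 6
(5) = o*(o - 2)^2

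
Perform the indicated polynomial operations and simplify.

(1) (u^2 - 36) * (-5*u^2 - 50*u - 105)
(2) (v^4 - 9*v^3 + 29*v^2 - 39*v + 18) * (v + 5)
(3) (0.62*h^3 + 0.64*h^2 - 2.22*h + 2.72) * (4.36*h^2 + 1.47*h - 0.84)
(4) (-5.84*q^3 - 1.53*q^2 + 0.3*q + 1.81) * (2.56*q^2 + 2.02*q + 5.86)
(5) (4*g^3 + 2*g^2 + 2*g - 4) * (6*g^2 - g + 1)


(1) = -5*u^4 - 50*u^3 + 75*u^2 + 1800*u + 3780
(2) = v^5 - 4*v^4 - 16*v^3 + 106*v^2 - 177*v + 90
(3) = 2.7032*h^5 + 3.7018*h^4 - 9.2592*h^3 + 8.0582*h^2 + 5.8632*h - 2.2848
(4) = -14.9504*q^5 - 15.7136*q^4 - 36.545*q^3 - 3.7262*q^2 + 5.4142*q + 10.6066
(5) = 24*g^5 + 8*g^4 + 14*g^3 - 24*g^2 + 6*g - 4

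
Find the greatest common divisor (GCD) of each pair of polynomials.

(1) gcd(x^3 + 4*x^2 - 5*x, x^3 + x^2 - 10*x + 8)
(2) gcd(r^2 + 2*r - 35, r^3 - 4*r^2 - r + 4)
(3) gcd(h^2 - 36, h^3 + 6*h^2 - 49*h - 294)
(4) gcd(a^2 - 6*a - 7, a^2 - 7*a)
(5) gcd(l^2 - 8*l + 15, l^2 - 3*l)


(1) = x - 1
(2) = 1
(3) = gcd((h - 6)*(h + 6), (h - 7)*(h + 6)*(h + 7)) = h + 6
(4) = gcd((a - 7)*(a + 1), a*(a - 7)) = a - 7
(5) = gcd((l - 5)*(l - 3), l*(l - 3)) = l - 3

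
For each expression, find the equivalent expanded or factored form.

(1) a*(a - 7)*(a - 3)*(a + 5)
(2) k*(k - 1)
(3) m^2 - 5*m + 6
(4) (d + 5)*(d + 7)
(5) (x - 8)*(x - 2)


(1) = a^4 - 5*a^3 - 29*a^2 + 105*a
(2) = k^2 - k
(3) = (m - 3)*(m - 2)
(4) = d^2 + 12*d + 35
(5) = x^2 - 10*x + 16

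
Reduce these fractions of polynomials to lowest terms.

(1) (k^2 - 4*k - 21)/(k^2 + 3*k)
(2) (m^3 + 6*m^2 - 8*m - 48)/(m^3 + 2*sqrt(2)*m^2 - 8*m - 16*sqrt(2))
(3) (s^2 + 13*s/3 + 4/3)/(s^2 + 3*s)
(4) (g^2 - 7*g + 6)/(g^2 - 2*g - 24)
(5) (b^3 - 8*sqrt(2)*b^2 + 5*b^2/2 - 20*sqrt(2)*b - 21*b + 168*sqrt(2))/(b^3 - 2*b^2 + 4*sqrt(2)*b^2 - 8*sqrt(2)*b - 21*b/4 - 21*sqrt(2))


(1) = (k - 7)/k
(2) = (m + 6)/(m + 2*sqrt(2))
(3) = (3*s^2 + 13*s + 4)/(3*s^2 + 9*s)
(4) = (g - 1)/(g + 4)
(5) = (8*b^2 + b*(48 - 64*sqrt(2)) - 384*sqrt(2))/(8*b^2 + b*(12 + 32*sqrt(2)) + 48*sqrt(2))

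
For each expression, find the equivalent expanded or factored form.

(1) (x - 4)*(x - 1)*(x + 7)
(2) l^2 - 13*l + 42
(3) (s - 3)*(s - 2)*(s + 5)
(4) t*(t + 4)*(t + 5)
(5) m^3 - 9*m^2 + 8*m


(1) = x^3 + 2*x^2 - 31*x + 28
(2) = (l - 7)*(l - 6)
(3) = s^3 - 19*s + 30
(4) = t^3 + 9*t^2 + 20*t
(5) = m*(m - 8)*(m - 1)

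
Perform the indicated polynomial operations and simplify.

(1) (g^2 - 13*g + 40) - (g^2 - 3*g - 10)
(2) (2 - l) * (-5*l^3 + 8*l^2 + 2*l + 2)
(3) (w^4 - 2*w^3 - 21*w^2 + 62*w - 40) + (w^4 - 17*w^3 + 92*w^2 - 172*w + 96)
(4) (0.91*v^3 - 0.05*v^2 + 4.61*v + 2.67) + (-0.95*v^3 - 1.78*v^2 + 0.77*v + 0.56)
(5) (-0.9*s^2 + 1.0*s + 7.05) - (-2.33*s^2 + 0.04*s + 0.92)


(1) = 50 - 10*g
(2) = 5*l^4 - 18*l^3 + 14*l^2 + 2*l + 4
(3) = 2*w^4 - 19*w^3 + 71*w^2 - 110*w + 56
(4) = -0.04*v^3 - 1.83*v^2 + 5.38*v + 3.23
(5) = 1.43*s^2 + 0.96*s + 6.13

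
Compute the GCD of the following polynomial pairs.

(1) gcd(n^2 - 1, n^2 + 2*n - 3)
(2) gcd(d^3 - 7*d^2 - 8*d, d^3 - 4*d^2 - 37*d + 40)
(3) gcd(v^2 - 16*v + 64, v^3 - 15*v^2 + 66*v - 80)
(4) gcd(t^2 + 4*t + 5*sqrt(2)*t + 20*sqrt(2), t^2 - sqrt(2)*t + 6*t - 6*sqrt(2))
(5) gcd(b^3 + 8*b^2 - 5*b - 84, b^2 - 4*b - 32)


(1) = n - 1
(2) = d - 8
(3) = v - 8
(4) = 1
(5) = b + 4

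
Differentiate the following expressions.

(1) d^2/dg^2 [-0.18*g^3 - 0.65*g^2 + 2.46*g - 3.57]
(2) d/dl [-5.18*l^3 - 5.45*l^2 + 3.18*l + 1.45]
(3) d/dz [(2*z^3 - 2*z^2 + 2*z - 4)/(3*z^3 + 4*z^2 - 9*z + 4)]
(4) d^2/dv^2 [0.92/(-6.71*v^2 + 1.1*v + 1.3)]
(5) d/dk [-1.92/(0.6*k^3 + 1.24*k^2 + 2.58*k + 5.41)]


(1) = -1.08*g - 1.3
(2) = -15.54*l^2 - 10.9*l + 3.18
(3) = 2*(7*z^4 - 24*z^3 + 35*z^2 + 8*z - 14)/(9*z^6 + 24*z^5 - 38*z^4 - 48*z^3 + 113*z^2 - 72*z + 16)
(4) = (-82.844344*v^2 + 13.58104*v + 0.92*(13.42*v - 1.1)*(26.84*v - 2.2) + 16.05032)/(-6.71*v^2 + 1.1*v + 1.3)^3
(5) = (3.456*k^2 + 4.7616*k + 4.9536)/(0.6*k^3 + 1.24*k^2 + 2.58*k + 5.41)^2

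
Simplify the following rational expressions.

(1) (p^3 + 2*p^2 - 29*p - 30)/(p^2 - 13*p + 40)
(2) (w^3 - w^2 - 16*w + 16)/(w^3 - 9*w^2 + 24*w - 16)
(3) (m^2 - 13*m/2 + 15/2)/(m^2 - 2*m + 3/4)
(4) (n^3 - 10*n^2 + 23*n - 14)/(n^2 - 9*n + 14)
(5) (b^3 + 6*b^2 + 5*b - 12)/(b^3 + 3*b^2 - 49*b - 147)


(1) = (p^2 + 7*p + 6)/(p - 8)
(2) = (w + 4)/(w - 4)
(3) = (2*m - 10)/(2*m - 1)
(4) = n - 1
(5) = (b^2 + 3*b - 4)/(b^2 - 49)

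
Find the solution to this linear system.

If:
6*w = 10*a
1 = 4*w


Then:
a = 3/20
w = 1/4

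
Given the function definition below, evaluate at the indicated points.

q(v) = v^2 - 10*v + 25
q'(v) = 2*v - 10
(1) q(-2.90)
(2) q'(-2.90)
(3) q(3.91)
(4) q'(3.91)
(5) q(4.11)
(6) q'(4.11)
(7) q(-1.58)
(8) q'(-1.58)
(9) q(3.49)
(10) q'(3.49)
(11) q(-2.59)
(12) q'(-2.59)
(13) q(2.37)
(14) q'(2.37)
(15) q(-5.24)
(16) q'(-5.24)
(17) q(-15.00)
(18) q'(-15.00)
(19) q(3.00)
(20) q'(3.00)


(1) = 62.41
(2) = -15.80
(3) = 1.19
(4) = -2.18
(5) = 0.79
(6) = -1.78
(7) = 43.30
(8) = -13.16
(9) = 2.28
(10) = -3.02
(11) = 57.61
(12) = -15.18
(13) = 6.92
(14) = -5.26
(15) = 104.86
(16) = -20.48
(17) = 400.00
(18) = -40.00
(19) = 4.00
(20) = -4.00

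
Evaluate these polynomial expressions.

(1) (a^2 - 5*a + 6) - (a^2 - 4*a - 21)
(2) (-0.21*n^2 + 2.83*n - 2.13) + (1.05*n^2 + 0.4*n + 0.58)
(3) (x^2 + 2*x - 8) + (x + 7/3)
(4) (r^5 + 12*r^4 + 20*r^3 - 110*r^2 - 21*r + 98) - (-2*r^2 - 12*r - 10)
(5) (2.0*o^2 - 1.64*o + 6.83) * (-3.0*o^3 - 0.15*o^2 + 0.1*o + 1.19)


(1) = 27 - a
(2) = 0.84*n^2 + 3.23*n - 1.55
(3) = x^2 + 3*x - 17/3
(4) = r^5 + 12*r^4 + 20*r^3 - 108*r^2 - 9*r + 108
(5) = -6.0*o^5 + 4.62*o^4 - 20.044*o^3 + 1.1915*o^2 - 1.2686*o + 8.1277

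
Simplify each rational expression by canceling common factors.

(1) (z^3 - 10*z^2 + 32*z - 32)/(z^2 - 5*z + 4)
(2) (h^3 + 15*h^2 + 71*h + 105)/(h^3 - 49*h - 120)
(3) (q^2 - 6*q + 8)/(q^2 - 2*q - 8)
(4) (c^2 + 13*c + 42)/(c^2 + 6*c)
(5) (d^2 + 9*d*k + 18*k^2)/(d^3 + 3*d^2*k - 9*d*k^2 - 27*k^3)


(1) = (z^2 - 6*z + 8)/(z - 1)
(2) = (h + 7)/(h - 8)
(3) = (q - 2)/(q + 2)
(4) = (c + 7)/c
(5) = (d + 6*k)/(d^2 - 9*k^2)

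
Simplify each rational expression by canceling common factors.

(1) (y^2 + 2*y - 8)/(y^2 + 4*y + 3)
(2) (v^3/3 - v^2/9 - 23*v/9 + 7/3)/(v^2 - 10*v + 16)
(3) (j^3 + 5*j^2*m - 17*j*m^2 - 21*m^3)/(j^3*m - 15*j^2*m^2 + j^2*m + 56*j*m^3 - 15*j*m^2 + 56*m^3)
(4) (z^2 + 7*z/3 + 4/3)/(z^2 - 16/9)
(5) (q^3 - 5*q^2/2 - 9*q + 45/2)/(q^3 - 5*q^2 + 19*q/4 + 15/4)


(1) = (y^2 + 2*y - 8)/(y^2 + 4*y + 3)
(2) = (3*v^3 - v^2 - 23*v + 21)/(9*v^2 - 90*v + 144)
(3) = (j^3 + 5*j^2*m - 17*j*m^2 - 21*m^3)/(j^3*m - 15*j^2*m^2 + j^2*m + 56*j*m^3 - 15*j*m^2 + 56*m^3)
(4) = (3*z + 3)/(3*z - 4)
(5) = (2*q + 6)/(2*q + 1)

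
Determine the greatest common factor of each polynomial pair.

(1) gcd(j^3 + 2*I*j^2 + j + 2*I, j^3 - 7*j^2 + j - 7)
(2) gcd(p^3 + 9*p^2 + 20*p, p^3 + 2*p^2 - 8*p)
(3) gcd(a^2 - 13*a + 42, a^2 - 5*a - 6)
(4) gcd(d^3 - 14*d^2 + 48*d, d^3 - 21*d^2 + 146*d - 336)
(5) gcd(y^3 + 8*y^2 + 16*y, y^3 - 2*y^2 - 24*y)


(1) = j^2 + 1
(2) = gcd(p*(p + 4)*(p + 5), p*(p - 2)*(p + 4)) = p^2 + 4*p
(3) = a - 6
(4) = gcd(d*(d - 8)*(d - 6), (d - 8)*(d - 7)*(d - 6)) = d^2 - 14*d + 48
(5) = gcd(y*(y + 4)^2, y*(y - 6)*(y + 4)) = y^2 + 4*y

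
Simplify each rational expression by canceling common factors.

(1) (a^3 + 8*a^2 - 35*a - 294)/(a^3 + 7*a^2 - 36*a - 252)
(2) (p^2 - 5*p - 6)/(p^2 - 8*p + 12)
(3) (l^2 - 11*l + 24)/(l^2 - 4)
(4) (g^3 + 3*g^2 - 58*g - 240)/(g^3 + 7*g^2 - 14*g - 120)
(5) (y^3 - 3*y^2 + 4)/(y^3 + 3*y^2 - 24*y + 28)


(1) = (a + 7)/(a + 6)
(2) = (p + 1)/(p - 2)
(3) = (l^2 - 11*l + 24)/(l^2 - 4)
(4) = (g - 8)/(g - 4)
(5) = (y + 1)/(y + 7)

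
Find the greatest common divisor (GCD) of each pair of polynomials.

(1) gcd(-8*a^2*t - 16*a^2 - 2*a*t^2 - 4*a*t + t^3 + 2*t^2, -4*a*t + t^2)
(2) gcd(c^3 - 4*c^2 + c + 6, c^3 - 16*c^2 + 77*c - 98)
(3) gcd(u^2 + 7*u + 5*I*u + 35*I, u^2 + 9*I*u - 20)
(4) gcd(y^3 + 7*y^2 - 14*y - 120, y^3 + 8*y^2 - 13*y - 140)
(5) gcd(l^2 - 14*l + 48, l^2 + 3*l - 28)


(1) = gcd((-4*a + t)*(2*a + t)*(t + 2), t*(-4*a + t)) = -4*a + t
(2) = gcd((c - 3)*(c - 2)*(c + 1), (c - 7)^2*(c - 2)) = c - 2
(3) = u + 5*I
(4) = y^2 + y - 20
(5) = 1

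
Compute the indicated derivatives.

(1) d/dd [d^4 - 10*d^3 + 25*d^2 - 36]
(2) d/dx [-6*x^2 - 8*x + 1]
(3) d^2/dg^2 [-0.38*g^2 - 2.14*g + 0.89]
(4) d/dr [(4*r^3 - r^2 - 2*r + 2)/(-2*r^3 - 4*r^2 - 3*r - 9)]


(1) = 2*d*(2*d^2 - 15*d + 25)
(2) = -12*x - 8
(3) = -0.760000000000000
(4) = (-18*r^4 - 32*r^3 - 101*r^2 + 34*r + 24)/(4*r^6 + 16*r^5 + 28*r^4 + 60*r^3 + 81*r^2 + 54*r + 81)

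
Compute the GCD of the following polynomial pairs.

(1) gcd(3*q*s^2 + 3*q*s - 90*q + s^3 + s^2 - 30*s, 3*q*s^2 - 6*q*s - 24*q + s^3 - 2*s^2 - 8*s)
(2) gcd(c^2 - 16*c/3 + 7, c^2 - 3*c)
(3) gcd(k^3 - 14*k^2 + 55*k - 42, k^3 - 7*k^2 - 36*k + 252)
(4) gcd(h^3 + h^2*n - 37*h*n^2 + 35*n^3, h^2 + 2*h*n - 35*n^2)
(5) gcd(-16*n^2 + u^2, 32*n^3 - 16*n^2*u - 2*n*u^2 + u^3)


(1) = 3*q + s
(2) = gcd((c - 3)*(c - 7/3), c*(c - 3)) = c - 3
(3) = k^2 - 13*k + 42
(4) = h^2 + 2*h*n - 35*n^2
(5) = -16*n^2 + u^2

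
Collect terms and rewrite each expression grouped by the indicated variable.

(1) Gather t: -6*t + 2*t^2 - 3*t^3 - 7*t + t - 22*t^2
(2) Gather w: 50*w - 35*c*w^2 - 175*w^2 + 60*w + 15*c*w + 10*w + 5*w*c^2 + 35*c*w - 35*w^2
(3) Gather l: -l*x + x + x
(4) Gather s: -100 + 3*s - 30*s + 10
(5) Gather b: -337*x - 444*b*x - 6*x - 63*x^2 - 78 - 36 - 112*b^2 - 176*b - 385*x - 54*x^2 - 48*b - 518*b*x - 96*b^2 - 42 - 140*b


(1) = -3*t^3 - 20*t^2 - 12*t
(2) = w^2*(-35*c - 210) + w*(5*c^2 + 50*c + 120)
(3) = -l*x + 2*x
(4) = -27*s - 90
(5) = -208*b^2 + b*(-962*x - 364) - 117*x^2 - 728*x - 156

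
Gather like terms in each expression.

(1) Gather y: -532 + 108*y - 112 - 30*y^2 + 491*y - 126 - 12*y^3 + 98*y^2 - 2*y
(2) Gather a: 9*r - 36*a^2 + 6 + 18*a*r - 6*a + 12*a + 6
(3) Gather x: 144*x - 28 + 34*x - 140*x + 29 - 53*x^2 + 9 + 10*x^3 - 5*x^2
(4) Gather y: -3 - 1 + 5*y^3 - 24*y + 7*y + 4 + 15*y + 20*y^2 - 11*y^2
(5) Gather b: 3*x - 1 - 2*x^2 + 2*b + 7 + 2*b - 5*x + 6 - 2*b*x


(1) = -12*y^3 + 68*y^2 + 597*y - 770
(2) = -36*a^2 + a*(18*r + 6) + 9*r + 12
(3) = 10*x^3 - 58*x^2 + 38*x + 10
(4) = 5*y^3 + 9*y^2 - 2*y
(5) = b*(4 - 2*x) - 2*x^2 - 2*x + 12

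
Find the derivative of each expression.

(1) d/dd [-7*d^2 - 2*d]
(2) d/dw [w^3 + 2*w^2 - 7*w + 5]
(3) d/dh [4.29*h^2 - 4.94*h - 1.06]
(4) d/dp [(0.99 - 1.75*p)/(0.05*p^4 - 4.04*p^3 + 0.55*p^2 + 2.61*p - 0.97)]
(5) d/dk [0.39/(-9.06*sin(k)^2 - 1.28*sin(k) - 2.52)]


(1) = -14*d - 2
(2) = 3*w^2 + 4*w - 7
(3) = 8.58*h - 4.94
(4) = (0.2625*p^4 - 14.338*p^3 + 12.9613*p^2 - 1.089*p - 0.8864)/(0.0025*p^8 - 0.404*p^7 + 16.3766*p^6 - 4.183*p^5 - 20.8833*p^4 + 10.7086*p^3 + 5.7451*p^2 - 5.0634*p + 0.9409)
(5) = (7.0668*sin(k) + 0.4992)*cos(k)/(9.06*sin(k)^2 + 1.28*sin(k) + 2.52)^2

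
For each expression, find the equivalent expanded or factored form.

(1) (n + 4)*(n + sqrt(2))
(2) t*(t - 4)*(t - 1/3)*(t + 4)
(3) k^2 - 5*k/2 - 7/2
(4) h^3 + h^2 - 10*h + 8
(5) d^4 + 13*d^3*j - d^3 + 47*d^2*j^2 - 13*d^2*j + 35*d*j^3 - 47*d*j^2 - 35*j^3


(1) = n^2 + sqrt(2)*n + 4*n + 4*sqrt(2)
(2) = t^4 - t^3/3 - 16*t^2 + 16*t/3
(3) = (k - 7/2)*(k + 1)
(4) = (h - 2)*(h - 1)*(h + 4)
(5) = (d - 1)*(d + j)*(d + 5*j)*(d + 7*j)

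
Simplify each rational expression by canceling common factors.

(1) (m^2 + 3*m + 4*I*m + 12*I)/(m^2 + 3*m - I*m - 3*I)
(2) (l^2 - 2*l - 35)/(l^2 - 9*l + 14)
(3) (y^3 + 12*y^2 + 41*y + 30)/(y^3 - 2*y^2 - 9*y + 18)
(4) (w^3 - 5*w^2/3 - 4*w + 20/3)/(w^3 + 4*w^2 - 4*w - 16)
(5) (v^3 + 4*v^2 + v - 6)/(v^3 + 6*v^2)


(1) = (m + 4*I)/(m - I)
(2) = (l + 5)/(l - 2)
(3) = (y^3 + 12*y^2 + 41*y + 30)/(y^3 - 2*y^2 - 9*y + 18)
(4) = (3*w - 5)/(3*w + 12)
(5) = (v^3 + 4*v^2 + v - 6)/(v^3 + 6*v^2)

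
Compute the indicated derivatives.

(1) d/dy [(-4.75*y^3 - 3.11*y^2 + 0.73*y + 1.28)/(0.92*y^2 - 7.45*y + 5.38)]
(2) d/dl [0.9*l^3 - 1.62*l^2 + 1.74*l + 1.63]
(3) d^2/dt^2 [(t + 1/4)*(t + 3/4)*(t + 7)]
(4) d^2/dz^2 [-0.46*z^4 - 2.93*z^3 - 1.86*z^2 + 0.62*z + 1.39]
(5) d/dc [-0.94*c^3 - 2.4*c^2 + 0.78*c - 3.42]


(1) = (-4.37*y^4 + 70.775*y^3 - 54.1671*y^2 - 35.8188*y + 13.4634)/(0.8464*y^4 - 13.708*y^3 + 65.4017*y^2 - 80.162*y + 28.9444)
(2) = 2.7*l^2 - 3.24*l + 1.74
(3) = 6*t + 16
(4) = -5.52*z^2 - 17.58*z - 3.72
(5) = -2.82*c^2 - 4.8*c + 0.78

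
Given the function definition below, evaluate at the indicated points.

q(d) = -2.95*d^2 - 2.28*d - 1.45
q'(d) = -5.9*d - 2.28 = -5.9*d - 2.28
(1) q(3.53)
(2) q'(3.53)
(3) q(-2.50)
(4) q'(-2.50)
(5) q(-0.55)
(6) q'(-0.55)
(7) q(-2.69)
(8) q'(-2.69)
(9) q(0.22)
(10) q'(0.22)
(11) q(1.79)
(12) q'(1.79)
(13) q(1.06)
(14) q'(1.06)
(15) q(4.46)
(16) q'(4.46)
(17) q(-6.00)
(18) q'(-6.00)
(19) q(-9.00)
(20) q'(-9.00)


(1) = -46.26
(2) = -23.11
(3) = -14.19
(4) = 12.47
(5) = -1.09
(6) = 0.97
(7) = -16.66
(8) = 13.59
(9) = -2.09
(10) = -3.58
(11) = -14.98
(12) = -12.84
(13) = -7.18
(14) = -8.53
(15) = -70.30
(16) = -28.59
(17) = -93.97
(18) = 33.12
(19) = -219.88
(20) = 50.82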